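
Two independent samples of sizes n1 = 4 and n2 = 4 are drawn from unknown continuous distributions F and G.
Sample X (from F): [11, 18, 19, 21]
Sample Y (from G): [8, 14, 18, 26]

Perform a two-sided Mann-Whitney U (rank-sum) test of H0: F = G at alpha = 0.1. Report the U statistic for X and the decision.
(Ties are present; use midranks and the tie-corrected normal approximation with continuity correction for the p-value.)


Step 1: Combine and sort all 8 observations; assign midranks.
sorted (value, group): (8,Y), (11,X), (14,Y), (18,X), (18,Y), (19,X), (21,X), (26,Y)
ranks: 8->1, 11->2, 14->3, 18->4.5, 18->4.5, 19->6, 21->7, 26->8
Step 2: Rank sum for X: R1 = 2 + 4.5 + 6 + 7 = 19.5.
Step 3: U_X = R1 - n1(n1+1)/2 = 19.5 - 4*5/2 = 19.5 - 10 = 9.5.
       U_Y = n1*n2 - U_X = 16 - 9.5 = 6.5.
Step 4: Ties are present, so use the tie-corrected normal approximation (with continuity correction) for the p-value.
Step 5: p-value = 0.771503; compare to alpha = 0.1. fail to reject H0.

U_X = 9.5, p = 0.771503, fail to reject H0 at alpha = 0.1.


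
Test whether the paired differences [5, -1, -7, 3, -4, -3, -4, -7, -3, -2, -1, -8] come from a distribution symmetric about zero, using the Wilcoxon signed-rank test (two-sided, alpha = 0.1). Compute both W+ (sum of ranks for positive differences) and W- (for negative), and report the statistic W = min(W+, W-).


Step 1: Drop any zero differences (none here) and take |d_i|.
|d| = [5, 1, 7, 3, 4, 3, 4, 7, 3, 2, 1, 8]
Step 2: Midrank |d_i| (ties get averaged ranks).
ranks: |5|->9, |1|->1.5, |7|->10.5, |3|->5, |4|->7.5, |3|->5, |4|->7.5, |7|->10.5, |3|->5, |2|->3, |1|->1.5, |8|->12
Step 3: Attach original signs; sum ranks with positive sign and with negative sign.
W+ = 9 + 5 = 14
W- = 1.5 + 10.5 + 7.5 + 5 + 7.5 + 10.5 + 5 + 3 + 1.5 + 12 = 64
(Check: W+ + W- = 78 should equal n(n+1)/2 = 78.)
Step 4: Test statistic W = min(W+, W-) = 14.
Step 5: Ties in |d|, so use the tie-corrected normal approximation.
        E[W] = n(n+1)/4 = 12*13/4 = 39.
        Tie groups: |d|=1 (t=2), |d|=3 (t=3), |d|=4 (t=2), |d|=7 (t=2); sum(t^3 - t) = 42.
        Var[W] = n(n+1)(2n+1)/24 - sum(t^3-t)/48 = 3900/24 - 42/48 = 161.625.
        z = (W - E[W]) / sqrt(Var[W]) = (14 - 39) / 12.7132 = -1.9665.
        Two-sided p = 2*Phi(z) = 0.049245.
Step 6: alpha = 0.1. reject H0.

W+ = 14, W- = 64, W = min = 14, p = 0.049245, reject H0.


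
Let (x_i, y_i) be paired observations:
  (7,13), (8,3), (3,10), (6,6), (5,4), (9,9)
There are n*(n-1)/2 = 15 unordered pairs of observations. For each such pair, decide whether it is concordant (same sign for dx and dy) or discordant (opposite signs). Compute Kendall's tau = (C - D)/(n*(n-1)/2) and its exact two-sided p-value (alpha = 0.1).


Step 1: Enumerate the 15 unordered pairs (i,j) with i<j and classify each by sign(x_j-x_i) * sign(y_j-y_i).
  (1,2):dx=+1,dy=-10->D; (1,3):dx=-4,dy=-3->C; (1,4):dx=-1,dy=-7->C; (1,5):dx=-2,dy=-9->C
  (1,6):dx=+2,dy=-4->D; (2,3):dx=-5,dy=+7->D; (2,4):dx=-2,dy=+3->D; (2,5):dx=-3,dy=+1->D
  (2,6):dx=+1,dy=+6->C; (3,4):dx=+3,dy=-4->D; (3,5):dx=+2,dy=-6->D; (3,6):dx=+6,dy=-1->D
  (4,5):dx=-1,dy=-2->C; (4,6):dx=+3,dy=+3->C; (5,6):dx=+4,dy=+5->C
Step 2: C = 7, D = 8, total pairs = 15.
Step 3: tau = (C - D)/(n(n-1)/2) = (7 - 8)/15 = -0.066667.
Step 4: Exact two-sided p-value (enumerate n! = 720 permutations of y under H0): p = 1.000000.
Step 5: alpha = 0.1. fail to reject H0.

tau_b = -0.0667 (C=7, D=8), p = 1.000000, fail to reject H0.


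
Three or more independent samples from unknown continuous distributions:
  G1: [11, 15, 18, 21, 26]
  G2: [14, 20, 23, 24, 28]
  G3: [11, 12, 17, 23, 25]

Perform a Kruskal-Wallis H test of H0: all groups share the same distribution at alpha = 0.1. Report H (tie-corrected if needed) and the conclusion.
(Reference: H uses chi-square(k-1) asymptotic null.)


Step 1: Combine all N = 15 observations and assign midranks.
sorted (value, group, rank): (11,G1,1.5), (11,G3,1.5), (12,G3,3), (14,G2,4), (15,G1,5), (17,G3,6), (18,G1,7), (20,G2,8), (21,G1,9), (23,G2,10.5), (23,G3,10.5), (24,G2,12), (25,G3,13), (26,G1,14), (28,G2,15)
Step 2: Sum ranks within each group.
R_1 = 36.5 (n_1 = 5)
R_2 = 49.5 (n_2 = 5)
R_3 = 34 (n_3 = 5)
Step 3: H = 12/(N(N+1)) * sum(R_i^2/n_i) - 3(N+1)
     = 12/(15*16) * (36.5^2/5 + 49.5^2/5 + 34^2/5) - 3*16
     = 0.050000 * 987.7 - 48
     = 1.385000.
Step 4: Ties present; correction factor C = 1 - 12/(15^3 - 15) = 0.996429. Corrected H = 1.385000 / 0.996429 = 1.389964.
Step 5: Under H0, H ~ chi^2(2); p-value = 0.499083.
Step 6: alpha = 0.1. fail to reject H0.

H = 1.3900, df = 2, p = 0.499083, fail to reject H0.


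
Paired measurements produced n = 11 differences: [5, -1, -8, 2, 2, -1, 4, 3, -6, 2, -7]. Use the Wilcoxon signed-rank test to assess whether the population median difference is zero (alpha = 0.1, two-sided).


Step 1: Drop any zero differences (none here) and take |d_i|.
|d| = [5, 1, 8, 2, 2, 1, 4, 3, 6, 2, 7]
Step 2: Midrank |d_i| (ties get averaged ranks).
ranks: |5|->8, |1|->1.5, |8|->11, |2|->4, |2|->4, |1|->1.5, |4|->7, |3|->6, |6|->9, |2|->4, |7|->10
Step 3: Attach original signs; sum ranks with positive sign and with negative sign.
W+ = 8 + 4 + 4 + 7 + 6 + 4 = 33
W- = 1.5 + 11 + 1.5 + 9 + 10 = 33
(Check: W+ + W- = 66 should equal n(n+1)/2 = 66.)
Step 4: Test statistic W = min(W+, W-) = 33.
Step 5: Ties in |d|, so use the tie-corrected normal approximation.
        E[W] = n(n+1)/4 = 11*12/4 = 33.
        Tie groups: |d|=1 (t=2), |d|=2 (t=3); sum(t^3 - t) = 30.
        Var[W] = n(n+1)(2n+1)/24 - sum(t^3-t)/48 = 3036/24 - 30/48 = 125.875.
        z = (W - E[W]) / sqrt(Var[W]) = (33 - 33) / 11.2194 = 0.0000.
        Two-sided p = 2*Phi(z) = 1.000000.
Step 6: alpha = 0.1. fail to reject H0.

W+ = 33, W- = 33, W = min = 33, p = 1.000000, fail to reject H0.


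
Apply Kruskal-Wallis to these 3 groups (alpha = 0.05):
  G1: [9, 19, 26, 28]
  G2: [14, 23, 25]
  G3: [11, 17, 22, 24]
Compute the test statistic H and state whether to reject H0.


Step 1: Combine all N = 11 observations and assign midranks.
sorted (value, group, rank): (9,G1,1), (11,G3,2), (14,G2,3), (17,G3,4), (19,G1,5), (22,G3,6), (23,G2,7), (24,G3,8), (25,G2,9), (26,G1,10), (28,G1,11)
Step 2: Sum ranks within each group.
R_1 = 27 (n_1 = 4)
R_2 = 19 (n_2 = 3)
R_3 = 20 (n_3 = 4)
Step 3: H = 12/(N(N+1)) * sum(R_i^2/n_i) - 3(N+1)
     = 12/(11*12) * (27^2/4 + 19^2/3 + 20^2/4) - 3*12
     = 0.090909 * 402.583 - 36
     = 0.598485.
Step 4: No ties, so H is used without correction.
Step 5: Under H0, H ~ chi^2(2); p-value = 0.741380.
Step 6: alpha = 0.05. fail to reject H0.

H = 0.5985, df = 2, p = 0.741380, fail to reject H0.


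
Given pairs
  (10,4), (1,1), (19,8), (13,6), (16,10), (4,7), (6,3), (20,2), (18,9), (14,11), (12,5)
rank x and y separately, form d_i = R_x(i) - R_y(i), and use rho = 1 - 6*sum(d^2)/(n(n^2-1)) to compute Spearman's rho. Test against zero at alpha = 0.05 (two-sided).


Step 1: Rank x and y separately (midranks; no ties here).
rank(x): 10->4, 1->1, 19->10, 13->6, 16->8, 4->2, 6->3, 20->11, 18->9, 14->7, 12->5
rank(y): 4->4, 1->1, 8->8, 6->6, 10->10, 7->7, 3->3, 2->2, 9->9, 11->11, 5->5
Step 2: d_i = R_x(i) - R_y(i); compute d_i^2.
  (4-4)^2=0, (1-1)^2=0, (10-8)^2=4, (6-6)^2=0, (8-10)^2=4, (2-7)^2=25, (3-3)^2=0, (11-2)^2=81, (9-9)^2=0, (7-11)^2=16, (5-5)^2=0
sum(d^2) = 130.
Step 3: rho = 1 - 6*130 / (11*(11^2 - 1)) = 1 - 780/1320 = 0.409091.
Step 4: Under H0, t = rho * sqrt((n-2)/(1-rho^2)) = 1.3450 ~ t(9).
Step 5: Two-sided p-value from the t-distribution with 9 df = 0.211545.
Step 6: alpha = 0.05. fail to reject H0.

rho = 0.4091, p = 0.211545, fail to reject H0 at alpha = 0.05.


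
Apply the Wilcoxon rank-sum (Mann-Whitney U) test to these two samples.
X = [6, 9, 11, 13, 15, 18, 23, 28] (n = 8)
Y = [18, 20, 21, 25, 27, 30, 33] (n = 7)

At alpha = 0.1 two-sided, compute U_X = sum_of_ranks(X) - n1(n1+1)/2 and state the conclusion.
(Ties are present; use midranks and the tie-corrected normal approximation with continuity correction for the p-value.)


Step 1: Combine and sort all 15 observations; assign midranks.
sorted (value, group): (6,X), (9,X), (11,X), (13,X), (15,X), (18,X), (18,Y), (20,Y), (21,Y), (23,X), (25,Y), (27,Y), (28,X), (30,Y), (33,Y)
ranks: 6->1, 9->2, 11->3, 13->4, 15->5, 18->6.5, 18->6.5, 20->8, 21->9, 23->10, 25->11, 27->12, 28->13, 30->14, 33->15
Step 2: Rank sum for X: R1 = 1 + 2 + 3 + 4 + 5 + 6.5 + 10 + 13 = 44.5.
Step 3: U_X = R1 - n1(n1+1)/2 = 44.5 - 8*9/2 = 44.5 - 36 = 8.5.
       U_Y = n1*n2 - U_X = 56 - 8.5 = 47.5.
Step 4: Ties are present, so use the tie-corrected normal approximation (with continuity correction) for the p-value.
Step 5: p-value = 0.027751; compare to alpha = 0.1. reject H0.

U_X = 8.5, p = 0.027751, reject H0 at alpha = 0.1.


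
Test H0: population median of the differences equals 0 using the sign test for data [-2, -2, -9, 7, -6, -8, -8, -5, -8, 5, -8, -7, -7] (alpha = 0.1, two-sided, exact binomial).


Step 1: Discard zero differences. Original n = 13; n_eff = number of nonzero differences = 13.
Nonzero differences (with sign): -2, -2, -9, +7, -6, -8, -8, -5, -8, +5, -8, -7, -7
Step 2: Count signs: positive = 2, negative = 11.
Step 3: Under H0: P(positive) = 0.5, so the number of positives S ~ Bin(13, 0.5).
Step 4: Two-sided exact p-value = sum of Bin(13,0.5) probabilities at or below the observed probability = 0.022461.
Step 5: alpha = 0.1. reject H0.

n_eff = 13, pos = 2, neg = 11, p = 0.022461, reject H0.


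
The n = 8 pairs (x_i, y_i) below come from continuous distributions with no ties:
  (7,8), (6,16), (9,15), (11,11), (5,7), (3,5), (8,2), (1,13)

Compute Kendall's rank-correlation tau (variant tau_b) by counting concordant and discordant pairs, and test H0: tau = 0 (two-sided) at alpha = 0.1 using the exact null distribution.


Step 1: Enumerate the 28 unordered pairs (i,j) with i<j and classify each by sign(x_j-x_i) * sign(y_j-y_i).
  (1,2):dx=-1,dy=+8->D; (1,3):dx=+2,dy=+7->C; (1,4):dx=+4,dy=+3->C; (1,5):dx=-2,dy=-1->C
  (1,6):dx=-4,dy=-3->C; (1,7):dx=+1,dy=-6->D; (1,8):dx=-6,dy=+5->D; (2,3):dx=+3,dy=-1->D
  (2,4):dx=+5,dy=-5->D; (2,5):dx=-1,dy=-9->C; (2,6):dx=-3,dy=-11->C; (2,7):dx=+2,dy=-14->D
  (2,8):dx=-5,dy=-3->C; (3,4):dx=+2,dy=-4->D; (3,5):dx=-4,dy=-8->C; (3,6):dx=-6,dy=-10->C
  (3,7):dx=-1,dy=-13->C; (3,8):dx=-8,dy=-2->C; (4,5):dx=-6,dy=-4->C; (4,6):dx=-8,dy=-6->C
  (4,7):dx=-3,dy=-9->C; (4,8):dx=-10,dy=+2->D; (5,6):dx=-2,dy=-2->C; (5,7):dx=+3,dy=-5->D
  (5,8):dx=-4,dy=+6->D; (6,7):dx=+5,dy=-3->D; (6,8):dx=-2,dy=+8->D; (7,8):dx=-7,dy=+11->D
Step 2: C = 15, D = 13, total pairs = 28.
Step 3: tau = (C - D)/(n(n-1)/2) = (15 - 13)/28 = 0.071429.
Step 4: Exact two-sided p-value (enumerate n! = 40320 permutations of y under H0): p = 0.904861.
Step 5: alpha = 0.1. fail to reject H0.

tau_b = 0.0714 (C=15, D=13), p = 0.904861, fail to reject H0.


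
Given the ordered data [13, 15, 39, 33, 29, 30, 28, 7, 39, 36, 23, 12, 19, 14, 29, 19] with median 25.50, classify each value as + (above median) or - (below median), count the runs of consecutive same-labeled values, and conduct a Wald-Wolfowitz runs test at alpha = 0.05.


Step 1: Compute median = 25.50; label A = above, B = below.
Labels in order: BBAAAAABAABBBBAB  (n_A = 8, n_B = 8)
Step 2: Count runs R = 7.
Step 3: Under H0 (random ordering), E[R] = 2*n_A*n_B/(n_A+n_B) + 1 = 2*8*8/16 + 1 = 9.0000.
        Var[R] = 2*n_A*n_B*(2*n_A*n_B - n_A - n_B) / ((n_A+n_B)^2 * (n_A+n_B-1)) = 14336/3840 = 3.7333.
        SD[R] = 1.9322.
Step 4: Continuity-corrected z = (R + 0.5 - E[R]) / SD[R] = (7 + 0.5 - 9.0000) / 1.9322 = -0.7763.
Step 5: Two-sided p-value via normal approximation = 2*(1 - Phi(|z|)) = 0.437558.
Step 6: alpha = 0.05. fail to reject H0.

R = 7, z = -0.7763, p = 0.437558, fail to reject H0.


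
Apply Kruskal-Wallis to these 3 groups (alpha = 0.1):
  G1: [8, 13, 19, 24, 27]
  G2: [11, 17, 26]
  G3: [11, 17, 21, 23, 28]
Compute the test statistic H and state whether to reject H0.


Step 1: Combine all N = 13 observations and assign midranks.
sorted (value, group, rank): (8,G1,1), (11,G2,2.5), (11,G3,2.5), (13,G1,4), (17,G2,5.5), (17,G3,5.5), (19,G1,7), (21,G3,8), (23,G3,9), (24,G1,10), (26,G2,11), (27,G1,12), (28,G3,13)
Step 2: Sum ranks within each group.
R_1 = 34 (n_1 = 5)
R_2 = 19 (n_2 = 3)
R_3 = 38 (n_3 = 5)
Step 3: H = 12/(N(N+1)) * sum(R_i^2/n_i) - 3(N+1)
     = 12/(13*14) * (34^2/5 + 19^2/3 + 38^2/5) - 3*14
     = 0.065934 * 640.333 - 42
     = 0.219780.
Step 4: Ties present; correction factor C = 1 - 12/(13^3 - 13) = 0.994505. Corrected H = 0.219780 / 0.994505 = 0.220994.
Step 5: Under H0, H ~ chi^2(2); p-value = 0.895389.
Step 6: alpha = 0.1. fail to reject H0.

H = 0.2210, df = 2, p = 0.895389, fail to reject H0.


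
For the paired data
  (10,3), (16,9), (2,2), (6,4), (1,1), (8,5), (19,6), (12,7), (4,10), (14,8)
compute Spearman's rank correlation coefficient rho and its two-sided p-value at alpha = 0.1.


Step 1: Rank x and y separately (midranks; no ties here).
rank(x): 10->6, 16->9, 2->2, 6->4, 1->1, 8->5, 19->10, 12->7, 4->3, 14->8
rank(y): 3->3, 9->9, 2->2, 4->4, 1->1, 5->5, 6->6, 7->7, 10->10, 8->8
Step 2: d_i = R_x(i) - R_y(i); compute d_i^2.
  (6-3)^2=9, (9-9)^2=0, (2-2)^2=0, (4-4)^2=0, (1-1)^2=0, (5-5)^2=0, (10-6)^2=16, (7-7)^2=0, (3-10)^2=49, (8-8)^2=0
sum(d^2) = 74.
Step 3: rho = 1 - 6*74 / (10*(10^2 - 1)) = 1 - 444/990 = 0.551515.
Step 4: Under H0, t = rho * sqrt((n-2)/(1-rho^2)) = 1.8700 ~ t(8).
Step 5: Two-sided p-value from the t-distribution with 8 df = 0.098401.
Step 6: alpha = 0.1. reject H0.

rho = 0.5515, p = 0.098401, reject H0 at alpha = 0.1.


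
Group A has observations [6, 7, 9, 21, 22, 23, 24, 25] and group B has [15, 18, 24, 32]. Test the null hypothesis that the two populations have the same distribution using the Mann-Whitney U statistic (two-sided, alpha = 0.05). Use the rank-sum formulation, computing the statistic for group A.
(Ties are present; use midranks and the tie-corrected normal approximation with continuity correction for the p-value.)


Step 1: Combine and sort all 12 observations; assign midranks.
sorted (value, group): (6,X), (7,X), (9,X), (15,Y), (18,Y), (21,X), (22,X), (23,X), (24,X), (24,Y), (25,X), (32,Y)
ranks: 6->1, 7->2, 9->3, 15->4, 18->5, 21->6, 22->7, 23->8, 24->9.5, 24->9.5, 25->11, 32->12
Step 2: Rank sum for X: R1 = 1 + 2 + 3 + 6 + 7 + 8 + 9.5 + 11 = 47.5.
Step 3: U_X = R1 - n1(n1+1)/2 = 47.5 - 8*9/2 = 47.5 - 36 = 11.5.
       U_Y = n1*n2 - U_X = 32 - 11.5 = 20.5.
Step 4: Ties are present, so use the tie-corrected normal approximation (with continuity correction) for the p-value.
Step 5: p-value = 0.496152; compare to alpha = 0.05. fail to reject H0.

U_X = 11.5, p = 0.496152, fail to reject H0 at alpha = 0.05.


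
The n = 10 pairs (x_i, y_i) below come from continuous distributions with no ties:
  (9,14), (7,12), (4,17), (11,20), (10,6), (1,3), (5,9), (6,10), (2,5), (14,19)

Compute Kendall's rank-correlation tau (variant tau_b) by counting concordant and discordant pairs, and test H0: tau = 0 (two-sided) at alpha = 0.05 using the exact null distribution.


Step 1: Enumerate the 45 unordered pairs (i,j) with i<j and classify each by sign(x_j-x_i) * sign(y_j-y_i).
  (1,2):dx=-2,dy=-2->C; (1,3):dx=-5,dy=+3->D; (1,4):dx=+2,dy=+6->C; (1,5):dx=+1,dy=-8->D
  (1,6):dx=-8,dy=-11->C; (1,7):dx=-4,dy=-5->C; (1,8):dx=-3,dy=-4->C; (1,9):dx=-7,dy=-9->C
  (1,10):dx=+5,dy=+5->C; (2,3):dx=-3,dy=+5->D; (2,4):dx=+4,dy=+8->C; (2,5):dx=+3,dy=-6->D
  (2,6):dx=-6,dy=-9->C; (2,7):dx=-2,dy=-3->C; (2,8):dx=-1,dy=-2->C; (2,9):dx=-5,dy=-7->C
  (2,10):dx=+7,dy=+7->C; (3,4):dx=+7,dy=+3->C; (3,5):dx=+6,dy=-11->D; (3,6):dx=-3,dy=-14->C
  (3,7):dx=+1,dy=-8->D; (3,8):dx=+2,dy=-7->D; (3,9):dx=-2,dy=-12->C; (3,10):dx=+10,dy=+2->C
  (4,5):dx=-1,dy=-14->C; (4,6):dx=-10,dy=-17->C; (4,7):dx=-6,dy=-11->C; (4,8):dx=-5,dy=-10->C
  (4,9):dx=-9,dy=-15->C; (4,10):dx=+3,dy=-1->D; (5,6):dx=-9,dy=-3->C; (5,7):dx=-5,dy=+3->D
  (5,8):dx=-4,dy=+4->D; (5,9):dx=-8,dy=-1->C; (5,10):dx=+4,dy=+13->C; (6,7):dx=+4,dy=+6->C
  (6,8):dx=+5,dy=+7->C; (6,9):dx=+1,dy=+2->C; (6,10):dx=+13,dy=+16->C; (7,8):dx=+1,dy=+1->C
  (7,9):dx=-3,dy=-4->C; (7,10):dx=+9,dy=+10->C; (8,9):dx=-4,dy=-5->C; (8,10):dx=+8,dy=+9->C
  (9,10):dx=+12,dy=+14->C
Step 2: C = 35, D = 10, total pairs = 45.
Step 3: tau = (C - D)/(n(n-1)/2) = (35 - 10)/45 = 0.555556.
Step 4: Exact two-sided p-value (enumerate n! = 3628800 permutations of y under H0): p = 0.028609.
Step 5: alpha = 0.05. reject H0.

tau_b = 0.5556 (C=35, D=10), p = 0.028609, reject H0.


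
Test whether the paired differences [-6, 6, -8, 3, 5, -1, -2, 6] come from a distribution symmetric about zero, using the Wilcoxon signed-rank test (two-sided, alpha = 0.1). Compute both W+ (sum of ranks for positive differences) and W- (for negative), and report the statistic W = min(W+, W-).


Step 1: Drop any zero differences (none here) and take |d_i|.
|d| = [6, 6, 8, 3, 5, 1, 2, 6]
Step 2: Midrank |d_i| (ties get averaged ranks).
ranks: |6|->6, |6|->6, |8|->8, |3|->3, |5|->4, |1|->1, |2|->2, |6|->6
Step 3: Attach original signs; sum ranks with positive sign and with negative sign.
W+ = 6 + 3 + 4 + 6 = 19
W- = 6 + 8 + 1 + 2 = 17
(Check: W+ + W- = 36 should equal n(n+1)/2 = 36.)
Step 4: Test statistic W = min(W+, W-) = 17.
Step 5: Ties in |d|, so use the tie-corrected normal approximation.
        E[W] = n(n+1)/4 = 8*9/4 = 18.
        Tie groups: |d|=6 (t=3); sum(t^3 - t) = 24.
        Var[W] = n(n+1)(2n+1)/24 - sum(t^3-t)/48 = 1224/24 - 24/48 = 50.5.
        z = (W - E[W]) / sqrt(Var[W]) = (17 - 18) / 7.1063 = -0.1407.
        Two-sided p = 2*Phi(z) = 0.888092.
Step 6: alpha = 0.1. fail to reject H0.

W+ = 19, W- = 17, W = min = 17, p = 0.888092, fail to reject H0.


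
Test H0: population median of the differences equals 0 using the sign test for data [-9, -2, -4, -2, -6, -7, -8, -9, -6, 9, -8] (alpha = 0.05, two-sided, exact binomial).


Step 1: Discard zero differences. Original n = 11; n_eff = number of nonzero differences = 11.
Nonzero differences (with sign): -9, -2, -4, -2, -6, -7, -8, -9, -6, +9, -8
Step 2: Count signs: positive = 1, negative = 10.
Step 3: Under H0: P(positive) = 0.5, so the number of positives S ~ Bin(11, 0.5).
Step 4: Two-sided exact p-value = sum of Bin(11,0.5) probabilities at or below the observed probability = 0.011719.
Step 5: alpha = 0.05. reject H0.

n_eff = 11, pos = 1, neg = 10, p = 0.011719, reject H0.


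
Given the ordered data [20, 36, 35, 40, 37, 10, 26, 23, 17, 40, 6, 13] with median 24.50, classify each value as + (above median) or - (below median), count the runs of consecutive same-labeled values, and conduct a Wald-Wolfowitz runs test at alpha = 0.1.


Step 1: Compute median = 24.50; label A = above, B = below.
Labels in order: BAAAABABBABB  (n_A = 6, n_B = 6)
Step 2: Count runs R = 7.
Step 3: Under H0 (random ordering), E[R] = 2*n_A*n_B/(n_A+n_B) + 1 = 2*6*6/12 + 1 = 7.0000.
        Var[R] = 2*n_A*n_B*(2*n_A*n_B - n_A - n_B) / ((n_A+n_B)^2 * (n_A+n_B-1)) = 4320/1584 = 2.7273.
        SD[R] = 1.6514.
Step 4: R = E[R], so z = 0 with no continuity correction.
Step 5: Two-sided p-value via normal approximation = 2*(1 - Phi(|z|)) = 1.000000.
Step 6: alpha = 0.1. fail to reject H0.

R = 7, z = 0.0000, p = 1.000000, fail to reject H0.


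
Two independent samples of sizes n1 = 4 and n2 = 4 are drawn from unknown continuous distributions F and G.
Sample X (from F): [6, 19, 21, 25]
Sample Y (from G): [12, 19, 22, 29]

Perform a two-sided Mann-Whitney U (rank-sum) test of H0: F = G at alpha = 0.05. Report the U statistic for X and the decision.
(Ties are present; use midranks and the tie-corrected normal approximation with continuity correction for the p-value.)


Step 1: Combine and sort all 8 observations; assign midranks.
sorted (value, group): (6,X), (12,Y), (19,X), (19,Y), (21,X), (22,Y), (25,X), (29,Y)
ranks: 6->1, 12->2, 19->3.5, 19->3.5, 21->5, 22->6, 25->7, 29->8
Step 2: Rank sum for X: R1 = 1 + 3.5 + 5 + 7 = 16.5.
Step 3: U_X = R1 - n1(n1+1)/2 = 16.5 - 4*5/2 = 16.5 - 10 = 6.5.
       U_Y = n1*n2 - U_X = 16 - 6.5 = 9.5.
Step 4: Ties are present, so use the tie-corrected normal approximation (with continuity correction) for the p-value.
Step 5: p-value = 0.771503; compare to alpha = 0.05. fail to reject H0.

U_X = 6.5, p = 0.771503, fail to reject H0 at alpha = 0.05.


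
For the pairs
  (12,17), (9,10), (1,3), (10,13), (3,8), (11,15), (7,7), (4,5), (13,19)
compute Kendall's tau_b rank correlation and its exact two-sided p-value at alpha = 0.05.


Step 1: Enumerate the 36 unordered pairs (i,j) with i<j and classify each by sign(x_j-x_i) * sign(y_j-y_i).
  (1,2):dx=-3,dy=-7->C; (1,3):dx=-11,dy=-14->C; (1,4):dx=-2,dy=-4->C; (1,5):dx=-9,dy=-9->C
  (1,6):dx=-1,dy=-2->C; (1,7):dx=-5,dy=-10->C; (1,8):dx=-8,dy=-12->C; (1,9):dx=+1,dy=+2->C
  (2,3):dx=-8,dy=-7->C; (2,4):dx=+1,dy=+3->C; (2,5):dx=-6,dy=-2->C; (2,6):dx=+2,dy=+5->C
  (2,7):dx=-2,dy=-3->C; (2,8):dx=-5,dy=-5->C; (2,9):dx=+4,dy=+9->C; (3,4):dx=+9,dy=+10->C
  (3,5):dx=+2,dy=+5->C; (3,6):dx=+10,dy=+12->C; (3,7):dx=+6,dy=+4->C; (3,8):dx=+3,dy=+2->C
  (3,9):dx=+12,dy=+16->C; (4,5):dx=-7,dy=-5->C; (4,6):dx=+1,dy=+2->C; (4,7):dx=-3,dy=-6->C
  (4,8):dx=-6,dy=-8->C; (4,9):dx=+3,dy=+6->C; (5,6):dx=+8,dy=+7->C; (5,7):dx=+4,dy=-1->D
  (5,8):dx=+1,dy=-3->D; (5,9):dx=+10,dy=+11->C; (6,7):dx=-4,dy=-8->C; (6,8):dx=-7,dy=-10->C
  (6,9):dx=+2,dy=+4->C; (7,8):dx=-3,dy=-2->C; (7,9):dx=+6,dy=+12->C; (8,9):dx=+9,dy=+14->C
Step 2: C = 34, D = 2, total pairs = 36.
Step 3: tau = (C - D)/(n(n-1)/2) = (34 - 2)/36 = 0.888889.
Step 4: Exact two-sided p-value (enumerate n! = 362880 permutations of y under H0): p = 0.000243.
Step 5: alpha = 0.05. reject H0.

tau_b = 0.8889 (C=34, D=2), p = 0.000243, reject H0.


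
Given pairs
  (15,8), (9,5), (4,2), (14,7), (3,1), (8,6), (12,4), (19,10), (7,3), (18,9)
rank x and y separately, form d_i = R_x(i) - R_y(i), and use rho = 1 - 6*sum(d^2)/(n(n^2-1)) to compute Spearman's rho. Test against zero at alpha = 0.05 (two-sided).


Step 1: Rank x and y separately (midranks; no ties here).
rank(x): 15->8, 9->5, 4->2, 14->7, 3->1, 8->4, 12->6, 19->10, 7->3, 18->9
rank(y): 8->8, 5->5, 2->2, 7->7, 1->1, 6->6, 4->4, 10->10, 3->3, 9->9
Step 2: d_i = R_x(i) - R_y(i); compute d_i^2.
  (8-8)^2=0, (5-5)^2=0, (2-2)^2=0, (7-7)^2=0, (1-1)^2=0, (4-6)^2=4, (6-4)^2=4, (10-10)^2=0, (3-3)^2=0, (9-9)^2=0
sum(d^2) = 8.
Step 3: rho = 1 - 6*8 / (10*(10^2 - 1)) = 1 - 48/990 = 0.951515.
Step 4: Under H0, t = rho * sqrt((n-2)/(1-rho^2)) = 8.7493 ~ t(8).
Step 5: Two-sided p-value from the t-distribution with 8 df = 0.000023.
Step 6: alpha = 0.05. reject H0.

rho = 0.9515, p = 0.000023, reject H0 at alpha = 0.05.


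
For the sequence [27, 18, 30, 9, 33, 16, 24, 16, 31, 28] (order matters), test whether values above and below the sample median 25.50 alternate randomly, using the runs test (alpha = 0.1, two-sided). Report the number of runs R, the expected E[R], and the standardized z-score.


Step 1: Compute median = 25.50; label A = above, B = below.
Labels in order: ABABABBBAA  (n_A = 5, n_B = 5)
Step 2: Count runs R = 7.
Step 3: Under H0 (random ordering), E[R] = 2*n_A*n_B/(n_A+n_B) + 1 = 2*5*5/10 + 1 = 6.0000.
        Var[R] = 2*n_A*n_B*(2*n_A*n_B - n_A - n_B) / ((n_A+n_B)^2 * (n_A+n_B-1)) = 2000/900 = 2.2222.
        SD[R] = 1.4907.
Step 4: Continuity-corrected z = (R - 0.5 - E[R]) / SD[R] = (7 - 0.5 - 6.0000) / 1.4907 = 0.3354.
Step 5: Two-sided p-value via normal approximation = 2*(1 - Phi(|z|)) = 0.737316.
Step 6: alpha = 0.1. fail to reject H0.

R = 7, z = 0.3354, p = 0.737316, fail to reject H0.


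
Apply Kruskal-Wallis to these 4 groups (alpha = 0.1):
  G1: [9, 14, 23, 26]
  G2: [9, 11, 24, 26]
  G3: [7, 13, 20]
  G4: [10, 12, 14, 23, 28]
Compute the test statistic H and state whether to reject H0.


Step 1: Combine all N = 16 observations and assign midranks.
sorted (value, group, rank): (7,G3,1), (9,G1,2.5), (9,G2,2.5), (10,G4,4), (11,G2,5), (12,G4,6), (13,G3,7), (14,G1,8.5), (14,G4,8.5), (20,G3,10), (23,G1,11.5), (23,G4,11.5), (24,G2,13), (26,G1,14.5), (26,G2,14.5), (28,G4,16)
Step 2: Sum ranks within each group.
R_1 = 37 (n_1 = 4)
R_2 = 35 (n_2 = 4)
R_3 = 18 (n_3 = 3)
R_4 = 46 (n_4 = 5)
Step 3: H = 12/(N(N+1)) * sum(R_i^2/n_i) - 3(N+1)
     = 12/(16*17) * (37^2/4 + 35^2/4 + 18^2/3 + 46^2/5) - 3*17
     = 0.044118 * 1179.7 - 51
     = 1.045588.
Step 4: Ties present; correction factor C = 1 - 24/(16^3 - 16) = 0.994118. Corrected H = 1.045588 / 0.994118 = 1.051775.
Step 5: Under H0, H ~ chi^2(3); p-value = 0.788727.
Step 6: alpha = 0.1. fail to reject H0.

H = 1.0518, df = 3, p = 0.788727, fail to reject H0.


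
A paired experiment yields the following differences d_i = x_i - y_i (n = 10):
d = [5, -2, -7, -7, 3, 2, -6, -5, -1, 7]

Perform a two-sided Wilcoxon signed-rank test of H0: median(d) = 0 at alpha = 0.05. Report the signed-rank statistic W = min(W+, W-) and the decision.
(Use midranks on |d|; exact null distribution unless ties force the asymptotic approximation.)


Step 1: Drop any zero differences (none here) and take |d_i|.
|d| = [5, 2, 7, 7, 3, 2, 6, 5, 1, 7]
Step 2: Midrank |d_i| (ties get averaged ranks).
ranks: |5|->5.5, |2|->2.5, |7|->9, |7|->9, |3|->4, |2|->2.5, |6|->7, |5|->5.5, |1|->1, |7|->9
Step 3: Attach original signs; sum ranks with positive sign and with negative sign.
W+ = 5.5 + 4 + 2.5 + 9 = 21
W- = 2.5 + 9 + 9 + 7 + 5.5 + 1 = 34
(Check: W+ + W- = 55 should equal n(n+1)/2 = 55.)
Step 4: Test statistic W = min(W+, W-) = 21.
Step 5: Ties in |d|, so use the tie-corrected normal approximation.
        E[W] = n(n+1)/4 = 10*11/4 = 27.5.
        Tie groups: |d|=2 (t=2), |d|=5 (t=2), |d|=7 (t=3); sum(t^3 - t) = 36.
        Var[W] = n(n+1)(2n+1)/24 - sum(t^3-t)/48 = 2310/24 - 36/48 = 95.5.
        z = (W - E[W]) / sqrt(Var[W]) = (21 - 27.5) / 9.7724 = -0.6651.
        Two-sided p = 2*Phi(z) = 0.505962.
Step 6: alpha = 0.05. fail to reject H0.

W+ = 21, W- = 34, W = min = 21, p = 0.505962, fail to reject H0.


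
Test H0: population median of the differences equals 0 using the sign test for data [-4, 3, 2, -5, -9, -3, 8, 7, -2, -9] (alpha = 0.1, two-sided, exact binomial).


Step 1: Discard zero differences. Original n = 10; n_eff = number of nonzero differences = 10.
Nonzero differences (with sign): -4, +3, +2, -5, -9, -3, +8, +7, -2, -9
Step 2: Count signs: positive = 4, negative = 6.
Step 3: Under H0: P(positive) = 0.5, so the number of positives S ~ Bin(10, 0.5).
Step 4: Two-sided exact p-value = sum of Bin(10,0.5) probabilities at or below the observed probability = 0.753906.
Step 5: alpha = 0.1. fail to reject H0.

n_eff = 10, pos = 4, neg = 6, p = 0.753906, fail to reject H0.


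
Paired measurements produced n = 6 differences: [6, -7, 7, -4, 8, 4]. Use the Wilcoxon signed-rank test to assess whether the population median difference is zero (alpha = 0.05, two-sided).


Step 1: Drop any zero differences (none here) and take |d_i|.
|d| = [6, 7, 7, 4, 8, 4]
Step 2: Midrank |d_i| (ties get averaged ranks).
ranks: |6|->3, |7|->4.5, |7|->4.5, |4|->1.5, |8|->6, |4|->1.5
Step 3: Attach original signs; sum ranks with positive sign and with negative sign.
W+ = 3 + 4.5 + 6 + 1.5 = 15
W- = 4.5 + 1.5 = 6
(Check: W+ + W- = 21 should equal n(n+1)/2 = 21.)
Step 4: Test statistic W = min(W+, W-) = 6.
Step 5: Ties in |d|, so use the tie-corrected normal approximation.
        E[W] = n(n+1)/4 = 6*7/4 = 10.5.
        Tie groups: |d|=4 (t=2), |d|=7 (t=2); sum(t^3 - t) = 12.
        Var[W] = n(n+1)(2n+1)/24 - sum(t^3-t)/48 = 546/24 - 12/48 = 22.5.
        z = (W - E[W]) / sqrt(Var[W]) = (6 - 10.5) / 4.7434 = -0.9487.
        Two-sided p = 2*Phi(z) = 0.342782.
Step 6: alpha = 0.05. fail to reject H0.

W+ = 15, W- = 6, W = min = 6, p = 0.342782, fail to reject H0.


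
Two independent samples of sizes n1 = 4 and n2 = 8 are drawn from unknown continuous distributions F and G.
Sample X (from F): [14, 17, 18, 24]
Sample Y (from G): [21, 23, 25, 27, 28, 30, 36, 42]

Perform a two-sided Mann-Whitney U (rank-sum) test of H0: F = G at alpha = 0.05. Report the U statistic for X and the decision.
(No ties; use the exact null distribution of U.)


Step 1: Combine and sort all 12 observations; assign midranks.
sorted (value, group): (14,X), (17,X), (18,X), (21,Y), (23,Y), (24,X), (25,Y), (27,Y), (28,Y), (30,Y), (36,Y), (42,Y)
ranks: 14->1, 17->2, 18->3, 21->4, 23->5, 24->6, 25->7, 27->8, 28->9, 30->10, 36->11, 42->12
Step 2: Rank sum for X: R1 = 1 + 2 + 3 + 6 = 12.
Step 3: U_X = R1 - n1(n1+1)/2 = 12 - 4*5/2 = 12 - 10 = 2.
       U_Y = n1*n2 - U_X = 32 - 2 = 30.
Step 4: No ties, so the exact null distribution of U (based on enumerating the C(12,4) = 495 equally likely rank assignments) gives the two-sided p-value.
Step 5: p-value = 0.016162; compare to alpha = 0.05. reject H0.

U_X = 2, p = 0.016162, reject H0 at alpha = 0.05.


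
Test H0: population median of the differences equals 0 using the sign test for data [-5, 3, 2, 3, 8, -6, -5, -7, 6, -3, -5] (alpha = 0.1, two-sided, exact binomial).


Step 1: Discard zero differences. Original n = 11; n_eff = number of nonzero differences = 11.
Nonzero differences (with sign): -5, +3, +2, +3, +8, -6, -5, -7, +6, -3, -5
Step 2: Count signs: positive = 5, negative = 6.
Step 3: Under H0: P(positive) = 0.5, so the number of positives S ~ Bin(11, 0.5).
Step 4: Two-sided exact p-value = sum of Bin(11,0.5) probabilities at or below the observed probability = 1.000000.
Step 5: alpha = 0.1. fail to reject H0.

n_eff = 11, pos = 5, neg = 6, p = 1.000000, fail to reject H0.


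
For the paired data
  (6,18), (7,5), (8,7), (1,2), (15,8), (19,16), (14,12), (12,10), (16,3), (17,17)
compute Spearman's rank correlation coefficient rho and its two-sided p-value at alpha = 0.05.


Step 1: Rank x and y separately (midranks; no ties here).
rank(x): 6->2, 7->3, 8->4, 1->1, 15->7, 19->10, 14->6, 12->5, 16->8, 17->9
rank(y): 18->10, 5->3, 7->4, 2->1, 8->5, 16->8, 12->7, 10->6, 3->2, 17->9
Step 2: d_i = R_x(i) - R_y(i); compute d_i^2.
  (2-10)^2=64, (3-3)^2=0, (4-4)^2=0, (1-1)^2=0, (7-5)^2=4, (10-8)^2=4, (6-7)^2=1, (5-6)^2=1, (8-2)^2=36, (9-9)^2=0
sum(d^2) = 110.
Step 3: rho = 1 - 6*110 / (10*(10^2 - 1)) = 1 - 660/990 = 0.333333.
Step 4: Under H0, t = rho * sqrt((n-2)/(1-rho^2)) = 1.0000 ~ t(8).
Step 5: Two-sided p-value from the t-distribution with 8 df = 0.346594.
Step 6: alpha = 0.05. fail to reject H0.

rho = 0.3333, p = 0.346594, fail to reject H0 at alpha = 0.05.


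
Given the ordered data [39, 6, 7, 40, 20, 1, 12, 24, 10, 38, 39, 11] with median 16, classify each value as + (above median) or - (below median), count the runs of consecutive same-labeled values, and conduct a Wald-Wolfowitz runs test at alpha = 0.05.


Step 1: Compute median = 16; label A = above, B = below.
Labels in order: ABBAABBABAAB  (n_A = 6, n_B = 6)
Step 2: Count runs R = 8.
Step 3: Under H0 (random ordering), E[R] = 2*n_A*n_B/(n_A+n_B) + 1 = 2*6*6/12 + 1 = 7.0000.
        Var[R] = 2*n_A*n_B*(2*n_A*n_B - n_A - n_B) / ((n_A+n_B)^2 * (n_A+n_B-1)) = 4320/1584 = 2.7273.
        SD[R] = 1.6514.
Step 4: Continuity-corrected z = (R - 0.5 - E[R]) / SD[R] = (8 - 0.5 - 7.0000) / 1.6514 = 0.3028.
Step 5: Two-sided p-value via normal approximation = 2*(1 - Phi(|z|)) = 0.762069.
Step 6: alpha = 0.05. fail to reject H0.

R = 8, z = 0.3028, p = 0.762069, fail to reject H0.


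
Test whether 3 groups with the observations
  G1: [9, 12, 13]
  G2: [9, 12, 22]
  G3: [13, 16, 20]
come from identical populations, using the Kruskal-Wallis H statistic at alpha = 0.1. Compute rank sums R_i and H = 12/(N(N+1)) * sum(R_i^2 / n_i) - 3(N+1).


Step 1: Combine all N = 9 observations and assign midranks.
sorted (value, group, rank): (9,G1,1.5), (9,G2,1.5), (12,G1,3.5), (12,G2,3.5), (13,G1,5.5), (13,G3,5.5), (16,G3,7), (20,G3,8), (22,G2,9)
Step 2: Sum ranks within each group.
R_1 = 10.5 (n_1 = 3)
R_2 = 14 (n_2 = 3)
R_3 = 20.5 (n_3 = 3)
Step 3: H = 12/(N(N+1)) * sum(R_i^2/n_i) - 3(N+1)
     = 12/(9*10) * (10.5^2/3 + 14^2/3 + 20.5^2/3) - 3*10
     = 0.133333 * 242.167 - 30
     = 2.288889.
Step 4: Ties present; correction factor C = 1 - 18/(9^3 - 9) = 0.975000. Corrected H = 2.288889 / 0.975000 = 2.347578.
Step 5: Under H0, H ~ chi^2(2); p-value = 0.309193.
Step 6: alpha = 0.1. fail to reject H0.

H = 2.3476, df = 2, p = 0.309193, fail to reject H0.


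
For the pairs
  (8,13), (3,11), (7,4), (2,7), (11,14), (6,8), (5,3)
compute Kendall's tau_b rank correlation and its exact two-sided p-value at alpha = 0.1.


Step 1: Enumerate the 21 unordered pairs (i,j) with i<j and classify each by sign(x_j-x_i) * sign(y_j-y_i).
  (1,2):dx=-5,dy=-2->C; (1,3):dx=-1,dy=-9->C; (1,4):dx=-6,dy=-6->C; (1,5):dx=+3,dy=+1->C
  (1,6):dx=-2,dy=-5->C; (1,7):dx=-3,dy=-10->C; (2,3):dx=+4,dy=-7->D; (2,4):dx=-1,dy=-4->C
  (2,5):dx=+8,dy=+3->C; (2,6):dx=+3,dy=-3->D; (2,7):dx=+2,dy=-8->D; (3,4):dx=-5,dy=+3->D
  (3,5):dx=+4,dy=+10->C; (3,6):dx=-1,dy=+4->D; (3,7):dx=-2,dy=-1->C; (4,5):dx=+9,dy=+7->C
  (4,6):dx=+4,dy=+1->C; (4,7):dx=+3,dy=-4->D; (5,6):dx=-5,dy=-6->C; (5,7):dx=-6,dy=-11->C
  (6,7):dx=-1,dy=-5->C
Step 2: C = 15, D = 6, total pairs = 21.
Step 3: tau = (C - D)/(n(n-1)/2) = (15 - 6)/21 = 0.428571.
Step 4: Exact two-sided p-value (enumerate n! = 5040 permutations of y under H0): p = 0.238889.
Step 5: alpha = 0.1. fail to reject H0.

tau_b = 0.4286 (C=15, D=6), p = 0.238889, fail to reject H0.


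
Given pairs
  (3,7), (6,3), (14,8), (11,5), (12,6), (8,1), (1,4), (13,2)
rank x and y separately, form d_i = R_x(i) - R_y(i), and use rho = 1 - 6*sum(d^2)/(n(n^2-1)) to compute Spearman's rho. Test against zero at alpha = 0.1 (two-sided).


Step 1: Rank x and y separately (midranks; no ties here).
rank(x): 3->2, 6->3, 14->8, 11->5, 12->6, 8->4, 1->1, 13->7
rank(y): 7->7, 3->3, 8->8, 5->5, 6->6, 1->1, 4->4, 2->2
Step 2: d_i = R_x(i) - R_y(i); compute d_i^2.
  (2-7)^2=25, (3-3)^2=0, (8-8)^2=0, (5-5)^2=0, (6-6)^2=0, (4-1)^2=9, (1-4)^2=9, (7-2)^2=25
sum(d^2) = 68.
Step 3: rho = 1 - 6*68 / (8*(8^2 - 1)) = 1 - 408/504 = 0.190476.
Step 4: Under H0, t = rho * sqrt((n-2)/(1-rho^2)) = 0.4753 ~ t(6).
Step 5: Two-sided p-value from the t-distribution with 6 df = 0.651401.
Step 6: alpha = 0.1. fail to reject H0.

rho = 0.1905, p = 0.651401, fail to reject H0 at alpha = 0.1.


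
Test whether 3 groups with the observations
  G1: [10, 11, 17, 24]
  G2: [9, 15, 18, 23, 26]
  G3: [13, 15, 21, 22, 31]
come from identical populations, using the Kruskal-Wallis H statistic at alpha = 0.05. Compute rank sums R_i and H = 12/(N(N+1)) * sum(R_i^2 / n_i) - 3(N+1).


Step 1: Combine all N = 14 observations and assign midranks.
sorted (value, group, rank): (9,G2,1), (10,G1,2), (11,G1,3), (13,G3,4), (15,G2,5.5), (15,G3,5.5), (17,G1,7), (18,G2,8), (21,G3,9), (22,G3,10), (23,G2,11), (24,G1,12), (26,G2,13), (31,G3,14)
Step 2: Sum ranks within each group.
R_1 = 24 (n_1 = 4)
R_2 = 38.5 (n_2 = 5)
R_3 = 42.5 (n_3 = 5)
Step 3: H = 12/(N(N+1)) * sum(R_i^2/n_i) - 3(N+1)
     = 12/(14*15) * (24^2/4 + 38.5^2/5 + 42.5^2/5) - 3*15
     = 0.057143 * 801.7 - 45
     = 0.811429.
Step 4: Ties present; correction factor C = 1 - 6/(14^3 - 14) = 0.997802. Corrected H = 0.811429 / 0.997802 = 0.813216.
Step 5: Under H0, H ~ chi^2(2); p-value = 0.665905.
Step 6: alpha = 0.05. fail to reject H0.

H = 0.8132, df = 2, p = 0.665905, fail to reject H0.


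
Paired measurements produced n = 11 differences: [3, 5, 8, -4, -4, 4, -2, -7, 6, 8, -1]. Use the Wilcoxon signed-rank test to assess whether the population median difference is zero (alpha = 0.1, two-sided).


Step 1: Drop any zero differences (none here) and take |d_i|.
|d| = [3, 5, 8, 4, 4, 4, 2, 7, 6, 8, 1]
Step 2: Midrank |d_i| (ties get averaged ranks).
ranks: |3|->3, |5|->7, |8|->10.5, |4|->5, |4|->5, |4|->5, |2|->2, |7|->9, |6|->8, |8|->10.5, |1|->1
Step 3: Attach original signs; sum ranks with positive sign and with negative sign.
W+ = 3 + 7 + 10.5 + 5 + 8 + 10.5 = 44
W- = 5 + 5 + 2 + 9 + 1 = 22
(Check: W+ + W- = 66 should equal n(n+1)/2 = 66.)
Step 4: Test statistic W = min(W+, W-) = 22.
Step 5: Ties in |d|, so use the tie-corrected normal approximation.
        E[W] = n(n+1)/4 = 11*12/4 = 33.
        Tie groups: |d|=4 (t=3), |d|=8 (t=2); sum(t^3 - t) = 30.
        Var[W] = n(n+1)(2n+1)/24 - sum(t^3-t)/48 = 3036/24 - 30/48 = 125.875.
        z = (W - E[W]) / sqrt(Var[W]) = (22 - 33) / 11.2194 = -0.9804.
        Two-sided p = 2*Phi(z) = 0.326867.
Step 6: alpha = 0.1. fail to reject H0.

W+ = 44, W- = 22, W = min = 22, p = 0.326867, fail to reject H0.


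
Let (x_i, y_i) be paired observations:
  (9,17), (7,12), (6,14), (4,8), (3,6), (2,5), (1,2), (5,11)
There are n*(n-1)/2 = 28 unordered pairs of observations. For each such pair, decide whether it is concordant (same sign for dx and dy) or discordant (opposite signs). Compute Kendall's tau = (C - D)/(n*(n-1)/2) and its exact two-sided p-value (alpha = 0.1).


Step 1: Enumerate the 28 unordered pairs (i,j) with i<j and classify each by sign(x_j-x_i) * sign(y_j-y_i).
  (1,2):dx=-2,dy=-5->C; (1,3):dx=-3,dy=-3->C; (1,4):dx=-5,dy=-9->C; (1,5):dx=-6,dy=-11->C
  (1,6):dx=-7,dy=-12->C; (1,7):dx=-8,dy=-15->C; (1,8):dx=-4,dy=-6->C; (2,3):dx=-1,dy=+2->D
  (2,4):dx=-3,dy=-4->C; (2,5):dx=-4,dy=-6->C; (2,6):dx=-5,dy=-7->C; (2,7):dx=-6,dy=-10->C
  (2,8):dx=-2,dy=-1->C; (3,4):dx=-2,dy=-6->C; (3,5):dx=-3,dy=-8->C; (3,6):dx=-4,dy=-9->C
  (3,7):dx=-5,dy=-12->C; (3,8):dx=-1,dy=-3->C; (4,5):dx=-1,dy=-2->C; (4,6):dx=-2,dy=-3->C
  (4,7):dx=-3,dy=-6->C; (4,8):dx=+1,dy=+3->C; (5,6):dx=-1,dy=-1->C; (5,7):dx=-2,dy=-4->C
  (5,8):dx=+2,dy=+5->C; (6,7):dx=-1,dy=-3->C; (6,8):dx=+3,dy=+6->C; (7,8):dx=+4,dy=+9->C
Step 2: C = 27, D = 1, total pairs = 28.
Step 3: tau = (C - D)/(n(n-1)/2) = (27 - 1)/28 = 0.928571.
Step 4: Exact two-sided p-value (enumerate n! = 40320 permutations of y under H0): p = 0.000397.
Step 5: alpha = 0.1. reject H0.

tau_b = 0.9286 (C=27, D=1), p = 0.000397, reject H0.


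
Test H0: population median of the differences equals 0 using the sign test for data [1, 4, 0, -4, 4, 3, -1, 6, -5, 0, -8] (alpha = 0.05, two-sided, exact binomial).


Step 1: Discard zero differences. Original n = 11; n_eff = number of nonzero differences = 9.
Nonzero differences (with sign): +1, +4, -4, +4, +3, -1, +6, -5, -8
Step 2: Count signs: positive = 5, negative = 4.
Step 3: Under H0: P(positive) = 0.5, so the number of positives S ~ Bin(9, 0.5).
Step 4: Two-sided exact p-value = sum of Bin(9,0.5) probabilities at or below the observed probability = 1.000000.
Step 5: alpha = 0.05. fail to reject H0.

n_eff = 9, pos = 5, neg = 4, p = 1.000000, fail to reject H0.


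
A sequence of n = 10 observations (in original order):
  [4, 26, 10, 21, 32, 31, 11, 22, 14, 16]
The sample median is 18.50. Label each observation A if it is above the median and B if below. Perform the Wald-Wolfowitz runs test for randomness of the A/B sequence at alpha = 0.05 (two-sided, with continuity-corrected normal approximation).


Step 1: Compute median = 18.50; label A = above, B = below.
Labels in order: BABAAABABB  (n_A = 5, n_B = 5)
Step 2: Count runs R = 7.
Step 3: Under H0 (random ordering), E[R] = 2*n_A*n_B/(n_A+n_B) + 1 = 2*5*5/10 + 1 = 6.0000.
        Var[R] = 2*n_A*n_B*(2*n_A*n_B - n_A - n_B) / ((n_A+n_B)^2 * (n_A+n_B-1)) = 2000/900 = 2.2222.
        SD[R] = 1.4907.
Step 4: Continuity-corrected z = (R - 0.5 - E[R]) / SD[R] = (7 - 0.5 - 6.0000) / 1.4907 = 0.3354.
Step 5: Two-sided p-value via normal approximation = 2*(1 - Phi(|z|)) = 0.737316.
Step 6: alpha = 0.05. fail to reject H0.

R = 7, z = 0.3354, p = 0.737316, fail to reject H0.


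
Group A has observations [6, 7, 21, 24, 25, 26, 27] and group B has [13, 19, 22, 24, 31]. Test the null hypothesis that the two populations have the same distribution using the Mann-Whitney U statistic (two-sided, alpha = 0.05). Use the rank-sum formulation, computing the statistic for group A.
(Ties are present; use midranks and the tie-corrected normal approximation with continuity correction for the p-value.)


Step 1: Combine and sort all 12 observations; assign midranks.
sorted (value, group): (6,X), (7,X), (13,Y), (19,Y), (21,X), (22,Y), (24,X), (24,Y), (25,X), (26,X), (27,X), (31,Y)
ranks: 6->1, 7->2, 13->3, 19->4, 21->5, 22->6, 24->7.5, 24->7.5, 25->9, 26->10, 27->11, 31->12
Step 2: Rank sum for X: R1 = 1 + 2 + 5 + 7.5 + 9 + 10 + 11 = 45.5.
Step 3: U_X = R1 - n1(n1+1)/2 = 45.5 - 7*8/2 = 45.5 - 28 = 17.5.
       U_Y = n1*n2 - U_X = 35 - 17.5 = 17.5.
Step 4: Ties are present, so use the tie-corrected normal approximation (with continuity correction) for the p-value.
Step 5: p-value = 1.000000; compare to alpha = 0.05. fail to reject H0.

U_X = 17.5, p = 1.000000, fail to reject H0 at alpha = 0.05.
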